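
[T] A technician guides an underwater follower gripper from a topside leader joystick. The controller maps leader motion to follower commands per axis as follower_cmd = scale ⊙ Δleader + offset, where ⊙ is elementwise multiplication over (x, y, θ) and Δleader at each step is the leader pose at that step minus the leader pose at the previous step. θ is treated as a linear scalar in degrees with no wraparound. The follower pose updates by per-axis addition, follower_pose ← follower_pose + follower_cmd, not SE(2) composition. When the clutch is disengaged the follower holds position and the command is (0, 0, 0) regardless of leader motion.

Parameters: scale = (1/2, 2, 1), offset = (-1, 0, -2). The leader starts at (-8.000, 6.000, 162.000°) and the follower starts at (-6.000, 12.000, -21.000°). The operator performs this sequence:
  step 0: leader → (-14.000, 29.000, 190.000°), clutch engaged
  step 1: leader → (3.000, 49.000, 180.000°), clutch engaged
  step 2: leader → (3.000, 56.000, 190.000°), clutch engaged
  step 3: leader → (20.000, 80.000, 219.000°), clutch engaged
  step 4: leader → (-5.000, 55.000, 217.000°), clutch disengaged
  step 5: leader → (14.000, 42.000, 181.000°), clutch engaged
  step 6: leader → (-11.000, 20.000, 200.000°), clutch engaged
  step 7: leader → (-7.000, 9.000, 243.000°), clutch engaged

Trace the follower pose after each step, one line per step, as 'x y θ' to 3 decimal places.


step 0: Δleader=(-6.000, 23.000, 28.000°), engaged; cmd=(-4.000, 46.000, 26.000°) → follower=(-10.000, 58.000, 5.000°)
step 1: Δleader=(17.000, 20.000, -10.000°), engaged; cmd=(7.500, 40.000, -12.000°) → follower=(-2.500, 98.000, -7.000°)
step 2: Δleader=(0.000, 7.000, 10.000°), engaged; cmd=(-1.000, 14.000, 8.000°) → follower=(-3.500, 112.000, 1.000°)
step 3: Δleader=(17.000, 24.000, 29.000°), engaged; cmd=(7.500, 48.000, 27.000°) → follower=(4.000, 160.000, 28.000°)
step 4: Δleader=(-25.000, -25.000, -2.000°), disengaged; cmd=(0,0,0) → follower holds at (4.000, 160.000, 28.000°)
step 5: Δleader=(19.000, -13.000, -36.000°), engaged; cmd=(8.500, -26.000, -38.000°) → follower=(12.500, 134.000, -10.000°)
step 6: Δleader=(-25.000, -22.000, 19.000°), engaged; cmd=(-13.500, -44.000, 17.000°) → follower=(-1.000, 90.000, 7.000°)
step 7: Δleader=(4.000, -11.000, 43.000°), engaged; cmd=(1.000, -22.000, 41.000°) → follower=(0.000, 68.000, 48.000°)

-10.000 58.000 5.000
-2.500 98.000 -7.000
-3.500 112.000 1.000
4.000 160.000 28.000
4.000 160.000 28.000
12.500 134.000 -10.000
-1.000 90.000 7.000
0.000 68.000 48.000


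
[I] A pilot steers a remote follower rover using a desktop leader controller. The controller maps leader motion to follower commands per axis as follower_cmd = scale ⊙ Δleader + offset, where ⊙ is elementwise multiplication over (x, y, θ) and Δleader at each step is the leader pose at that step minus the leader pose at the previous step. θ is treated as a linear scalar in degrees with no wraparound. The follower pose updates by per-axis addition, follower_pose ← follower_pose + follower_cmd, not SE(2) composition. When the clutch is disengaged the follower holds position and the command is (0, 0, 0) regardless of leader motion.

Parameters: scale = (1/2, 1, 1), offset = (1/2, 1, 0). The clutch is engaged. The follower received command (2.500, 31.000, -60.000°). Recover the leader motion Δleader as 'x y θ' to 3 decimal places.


4.000 30.000 -60.000

axis x: (2.500 − 1/2) / (1/2) = 4.000
axis y: (31.000 − 1) / (1) = 30.000
axis θ: (-60.000 − 0) / (1) = -60.000


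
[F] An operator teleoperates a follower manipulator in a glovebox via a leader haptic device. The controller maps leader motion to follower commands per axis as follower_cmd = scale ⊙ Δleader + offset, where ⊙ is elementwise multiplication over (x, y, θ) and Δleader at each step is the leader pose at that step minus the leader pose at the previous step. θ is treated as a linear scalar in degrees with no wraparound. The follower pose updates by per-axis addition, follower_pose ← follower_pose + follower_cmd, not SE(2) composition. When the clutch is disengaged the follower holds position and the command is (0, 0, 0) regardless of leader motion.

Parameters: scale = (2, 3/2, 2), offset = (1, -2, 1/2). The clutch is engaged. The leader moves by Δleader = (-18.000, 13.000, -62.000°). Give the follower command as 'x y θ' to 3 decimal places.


-35.000 17.500 -123.500

axis x: 2·-18.000 + 1 = -35.000
axis y: 3/2·13.000 + -2 = 17.500
axis θ: 2·-62.000 + 1/2 = -123.500


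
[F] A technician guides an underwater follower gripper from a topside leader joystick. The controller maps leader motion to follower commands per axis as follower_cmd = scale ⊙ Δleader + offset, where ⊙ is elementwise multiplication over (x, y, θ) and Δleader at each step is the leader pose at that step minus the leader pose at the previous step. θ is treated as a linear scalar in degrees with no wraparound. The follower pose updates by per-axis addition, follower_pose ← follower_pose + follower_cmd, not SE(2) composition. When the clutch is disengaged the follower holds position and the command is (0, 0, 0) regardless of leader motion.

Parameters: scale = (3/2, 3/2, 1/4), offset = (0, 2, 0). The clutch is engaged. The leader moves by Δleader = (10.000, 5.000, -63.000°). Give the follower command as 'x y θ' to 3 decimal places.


15.000 9.500 -15.750

axis x: 3/2·10.000 + 0 = 15.000
axis y: 3/2·5.000 + 2 = 9.500
axis θ: 1/4·-63.000 + 0 = -15.750


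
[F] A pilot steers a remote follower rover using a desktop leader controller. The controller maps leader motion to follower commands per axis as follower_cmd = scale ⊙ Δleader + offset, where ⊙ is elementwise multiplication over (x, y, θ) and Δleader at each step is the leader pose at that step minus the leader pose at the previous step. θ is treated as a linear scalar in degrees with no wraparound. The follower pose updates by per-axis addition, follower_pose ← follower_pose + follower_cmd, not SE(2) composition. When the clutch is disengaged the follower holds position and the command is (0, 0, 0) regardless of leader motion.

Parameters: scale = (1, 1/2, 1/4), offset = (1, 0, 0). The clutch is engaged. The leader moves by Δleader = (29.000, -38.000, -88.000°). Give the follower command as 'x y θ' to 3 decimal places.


30.000 -19.000 -22.000

axis x: 1·29.000 + 1 = 30.000
axis y: 1/2·-38.000 + 0 = -19.000
axis θ: 1/4·-88.000 + 0 = -22.000


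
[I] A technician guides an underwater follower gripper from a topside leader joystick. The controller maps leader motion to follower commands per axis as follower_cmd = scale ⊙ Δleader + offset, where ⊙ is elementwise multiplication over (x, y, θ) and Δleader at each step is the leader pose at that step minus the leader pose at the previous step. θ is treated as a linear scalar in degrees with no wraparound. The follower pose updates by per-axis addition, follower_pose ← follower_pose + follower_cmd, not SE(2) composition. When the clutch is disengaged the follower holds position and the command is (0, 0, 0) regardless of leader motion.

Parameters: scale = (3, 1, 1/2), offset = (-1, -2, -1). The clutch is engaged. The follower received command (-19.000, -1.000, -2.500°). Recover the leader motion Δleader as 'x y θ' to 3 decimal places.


axis x: (-19.000 − -1) / (3) = -6.000
axis y: (-1.000 − -2) / (1) = 1.000
axis θ: (-2.500 − -1) / (1/2) = -3.000

-6.000 1.000 -3.000


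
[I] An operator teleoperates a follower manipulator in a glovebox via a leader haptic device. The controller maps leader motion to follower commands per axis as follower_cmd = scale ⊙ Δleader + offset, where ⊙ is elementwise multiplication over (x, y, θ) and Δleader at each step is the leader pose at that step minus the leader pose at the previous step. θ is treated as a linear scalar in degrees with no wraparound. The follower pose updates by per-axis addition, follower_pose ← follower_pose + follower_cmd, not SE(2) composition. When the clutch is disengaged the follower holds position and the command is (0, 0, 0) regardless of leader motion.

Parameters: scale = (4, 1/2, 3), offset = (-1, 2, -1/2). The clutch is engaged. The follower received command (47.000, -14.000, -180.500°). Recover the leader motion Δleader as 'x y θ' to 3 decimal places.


12.000 -32.000 -60.000

axis x: (47.000 − -1) / (4) = 12.000
axis y: (-14.000 − 2) / (1/2) = -32.000
axis θ: (-180.500 − -1/2) / (3) = -60.000


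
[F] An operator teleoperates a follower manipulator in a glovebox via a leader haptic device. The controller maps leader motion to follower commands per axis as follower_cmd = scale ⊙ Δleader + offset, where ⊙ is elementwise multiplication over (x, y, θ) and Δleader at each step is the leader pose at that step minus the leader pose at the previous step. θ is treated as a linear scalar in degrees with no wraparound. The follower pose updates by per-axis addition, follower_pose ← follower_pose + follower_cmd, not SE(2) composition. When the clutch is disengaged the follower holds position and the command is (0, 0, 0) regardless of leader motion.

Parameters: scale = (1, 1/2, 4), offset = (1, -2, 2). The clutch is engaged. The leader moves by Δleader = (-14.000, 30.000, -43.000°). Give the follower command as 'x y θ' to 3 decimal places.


-13.000 13.000 -170.000

axis x: 1·-14.000 + 1 = -13.000
axis y: 1/2·30.000 + -2 = 13.000
axis θ: 4·-43.000 + 2 = -170.000


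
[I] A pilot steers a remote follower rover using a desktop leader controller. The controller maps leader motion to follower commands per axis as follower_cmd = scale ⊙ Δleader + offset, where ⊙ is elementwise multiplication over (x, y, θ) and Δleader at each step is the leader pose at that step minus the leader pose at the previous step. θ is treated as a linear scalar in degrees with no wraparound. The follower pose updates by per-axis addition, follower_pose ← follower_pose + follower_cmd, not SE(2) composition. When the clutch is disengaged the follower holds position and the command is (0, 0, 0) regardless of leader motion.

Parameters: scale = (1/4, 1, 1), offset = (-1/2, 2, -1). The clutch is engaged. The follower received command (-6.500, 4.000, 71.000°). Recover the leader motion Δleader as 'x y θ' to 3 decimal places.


axis x: (-6.500 − -1/2) / (1/4) = -24.000
axis y: (4.000 − 2) / (1) = 2.000
axis θ: (71.000 − -1) / (1) = 72.000

-24.000 2.000 72.000


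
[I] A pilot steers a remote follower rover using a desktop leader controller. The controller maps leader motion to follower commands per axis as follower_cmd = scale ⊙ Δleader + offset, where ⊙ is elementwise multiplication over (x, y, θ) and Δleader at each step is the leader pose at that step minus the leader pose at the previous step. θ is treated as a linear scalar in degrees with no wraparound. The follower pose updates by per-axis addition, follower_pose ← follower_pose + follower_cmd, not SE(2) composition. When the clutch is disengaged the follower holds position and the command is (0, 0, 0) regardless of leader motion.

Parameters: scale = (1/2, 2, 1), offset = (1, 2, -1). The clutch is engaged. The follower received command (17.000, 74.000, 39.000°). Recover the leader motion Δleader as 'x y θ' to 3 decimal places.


32.000 36.000 40.000

axis x: (17.000 − 1) / (1/2) = 32.000
axis y: (74.000 − 2) / (2) = 36.000
axis θ: (39.000 − -1) / (1) = 40.000


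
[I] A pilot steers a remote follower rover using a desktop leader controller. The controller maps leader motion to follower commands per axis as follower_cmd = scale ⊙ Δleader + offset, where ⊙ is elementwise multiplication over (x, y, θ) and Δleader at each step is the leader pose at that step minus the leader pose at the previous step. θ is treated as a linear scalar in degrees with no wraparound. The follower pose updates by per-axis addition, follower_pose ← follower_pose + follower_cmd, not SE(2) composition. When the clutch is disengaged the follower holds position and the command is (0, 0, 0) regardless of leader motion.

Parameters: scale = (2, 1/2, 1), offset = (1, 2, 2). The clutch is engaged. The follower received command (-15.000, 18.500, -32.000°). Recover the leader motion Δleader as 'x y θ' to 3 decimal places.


axis x: (-15.000 − 1) / (2) = -8.000
axis y: (18.500 − 2) / (1/2) = 33.000
axis θ: (-32.000 − 2) / (1) = -34.000

-8.000 33.000 -34.000


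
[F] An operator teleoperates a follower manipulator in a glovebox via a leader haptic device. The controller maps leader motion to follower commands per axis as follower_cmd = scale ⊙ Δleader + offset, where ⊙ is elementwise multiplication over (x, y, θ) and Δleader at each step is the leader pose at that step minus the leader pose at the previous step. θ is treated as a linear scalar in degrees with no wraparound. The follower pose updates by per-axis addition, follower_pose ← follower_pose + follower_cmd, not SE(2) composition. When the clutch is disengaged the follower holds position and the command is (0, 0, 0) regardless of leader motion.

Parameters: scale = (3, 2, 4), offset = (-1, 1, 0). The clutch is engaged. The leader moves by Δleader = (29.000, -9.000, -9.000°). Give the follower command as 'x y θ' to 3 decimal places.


86.000 -17.000 -36.000

axis x: 3·29.000 + -1 = 86.000
axis y: 2·-9.000 + 1 = -17.000
axis θ: 4·-9.000 + 0 = -36.000


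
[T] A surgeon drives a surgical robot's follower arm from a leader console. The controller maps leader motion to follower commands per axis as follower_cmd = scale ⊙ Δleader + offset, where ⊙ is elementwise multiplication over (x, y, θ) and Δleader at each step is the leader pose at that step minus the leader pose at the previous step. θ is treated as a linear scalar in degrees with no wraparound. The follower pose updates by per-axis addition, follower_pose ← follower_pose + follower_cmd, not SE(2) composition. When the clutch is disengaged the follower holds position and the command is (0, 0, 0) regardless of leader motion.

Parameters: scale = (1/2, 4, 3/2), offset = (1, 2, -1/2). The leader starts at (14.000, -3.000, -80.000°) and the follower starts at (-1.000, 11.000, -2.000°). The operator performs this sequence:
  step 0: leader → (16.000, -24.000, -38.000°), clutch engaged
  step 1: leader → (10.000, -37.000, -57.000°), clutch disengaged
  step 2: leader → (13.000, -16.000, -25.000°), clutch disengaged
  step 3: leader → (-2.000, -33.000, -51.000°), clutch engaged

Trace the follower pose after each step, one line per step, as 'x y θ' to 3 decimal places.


step 0: Δleader=(2.000, -21.000, 42.000°), engaged; cmd=(2.000, -82.000, 62.500°) → follower=(1.000, -71.000, 60.500°)
step 1: Δleader=(-6.000, -13.000, -19.000°), disengaged; cmd=(0,0,0) → follower holds at (1.000, -71.000, 60.500°)
step 2: Δleader=(3.000, 21.000, 32.000°), disengaged; cmd=(0,0,0) → follower holds at (1.000, -71.000, 60.500°)
step 3: Δleader=(-15.000, -17.000, -26.000°), engaged; cmd=(-6.500, -66.000, -39.500°) → follower=(-5.500, -137.000, 21.000°)

1.000 -71.000 60.500
1.000 -71.000 60.500
1.000 -71.000 60.500
-5.500 -137.000 21.000


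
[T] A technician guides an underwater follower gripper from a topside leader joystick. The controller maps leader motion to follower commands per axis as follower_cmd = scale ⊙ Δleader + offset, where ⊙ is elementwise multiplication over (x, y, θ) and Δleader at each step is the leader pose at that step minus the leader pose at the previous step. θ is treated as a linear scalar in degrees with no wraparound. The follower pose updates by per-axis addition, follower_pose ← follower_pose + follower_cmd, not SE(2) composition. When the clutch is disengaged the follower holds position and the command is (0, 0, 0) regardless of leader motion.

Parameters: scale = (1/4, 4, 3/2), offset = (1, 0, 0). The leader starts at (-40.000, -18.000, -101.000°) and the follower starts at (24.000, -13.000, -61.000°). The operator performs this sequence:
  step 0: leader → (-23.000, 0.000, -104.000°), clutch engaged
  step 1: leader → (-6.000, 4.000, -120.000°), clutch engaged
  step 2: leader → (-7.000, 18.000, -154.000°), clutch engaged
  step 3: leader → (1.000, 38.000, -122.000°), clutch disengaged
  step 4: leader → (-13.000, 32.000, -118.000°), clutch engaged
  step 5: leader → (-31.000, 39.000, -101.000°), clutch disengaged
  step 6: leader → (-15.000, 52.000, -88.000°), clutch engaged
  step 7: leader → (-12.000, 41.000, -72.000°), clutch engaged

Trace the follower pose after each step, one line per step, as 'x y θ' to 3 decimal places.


29.250 59.000 -65.500
34.500 75.000 -89.500
35.250 131.000 -140.500
35.250 131.000 -140.500
32.750 107.000 -134.500
32.750 107.000 -134.500
37.750 159.000 -115.000
39.500 115.000 -91.000

step 0: Δleader=(17.000, 18.000, -3.000°), engaged; cmd=(5.250, 72.000, -4.500°) → follower=(29.250, 59.000, -65.500°)
step 1: Δleader=(17.000, 4.000, -16.000°), engaged; cmd=(5.250, 16.000, -24.000°) → follower=(34.500, 75.000, -89.500°)
step 2: Δleader=(-1.000, 14.000, -34.000°), engaged; cmd=(0.750, 56.000, -51.000°) → follower=(35.250, 131.000, -140.500°)
step 3: Δleader=(8.000, 20.000, 32.000°), disengaged; cmd=(0,0,0) → follower holds at (35.250, 131.000, -140.500°)
step 4: Δleader=(-14.000, -6.000, 4.000°), engaged; cmd=(-2.500, -24.000, 6.000°) → follower=(32.750, 107.000, -134.500°)
step 5: Δleader=(-18.000, 7.000, 17.000°), disengaged; cmd=(0,0,0) → follower holds at (32.750, 107.000, -134.500°)
step 6: Δleader=(16.000, 13.000, 13.000°), engaged; cmd=(5.000, 52.000, 19.500°) → follower=(37.750, 159.000, -115.000°)
step 7: Δleader=(3.000, -11.000, 16.000°), engaged; cmd=(1.750, -44.000, 24.000°) → follower=(39.500, 115.000, -91.000°)


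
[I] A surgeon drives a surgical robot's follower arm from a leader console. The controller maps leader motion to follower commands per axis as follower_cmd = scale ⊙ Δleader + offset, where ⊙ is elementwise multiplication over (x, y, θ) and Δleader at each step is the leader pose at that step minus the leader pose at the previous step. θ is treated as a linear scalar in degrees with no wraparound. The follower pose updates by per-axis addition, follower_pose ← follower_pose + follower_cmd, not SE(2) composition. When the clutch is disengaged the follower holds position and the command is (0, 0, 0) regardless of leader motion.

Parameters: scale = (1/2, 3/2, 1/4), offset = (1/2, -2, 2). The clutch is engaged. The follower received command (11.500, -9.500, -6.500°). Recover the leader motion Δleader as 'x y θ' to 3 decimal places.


22.000 -5.000 -34.000

axis x: (11.500 − 1/2) / (1/2) = 22.000
axis y: (-9.500 − -2) / (3/2) = -5.000
axis θ: (-6.500 − 2) / (1/4) = -34.000


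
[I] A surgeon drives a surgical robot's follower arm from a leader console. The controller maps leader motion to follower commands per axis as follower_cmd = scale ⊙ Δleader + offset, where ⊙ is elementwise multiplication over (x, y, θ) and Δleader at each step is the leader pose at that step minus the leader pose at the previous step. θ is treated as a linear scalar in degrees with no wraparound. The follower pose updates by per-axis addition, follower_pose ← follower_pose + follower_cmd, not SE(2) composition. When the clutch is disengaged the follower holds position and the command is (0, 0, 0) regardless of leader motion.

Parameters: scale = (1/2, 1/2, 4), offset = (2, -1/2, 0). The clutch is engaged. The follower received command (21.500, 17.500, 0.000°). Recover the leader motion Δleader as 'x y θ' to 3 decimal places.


axis x: (21.500 − 2) / (1/2) = 39.000
axis y: (17.500 − -1/2) / (1/2) = 36.000
axis θ: (0.000 − 0) / (4) = 0.000

39.000 36.000 0.000


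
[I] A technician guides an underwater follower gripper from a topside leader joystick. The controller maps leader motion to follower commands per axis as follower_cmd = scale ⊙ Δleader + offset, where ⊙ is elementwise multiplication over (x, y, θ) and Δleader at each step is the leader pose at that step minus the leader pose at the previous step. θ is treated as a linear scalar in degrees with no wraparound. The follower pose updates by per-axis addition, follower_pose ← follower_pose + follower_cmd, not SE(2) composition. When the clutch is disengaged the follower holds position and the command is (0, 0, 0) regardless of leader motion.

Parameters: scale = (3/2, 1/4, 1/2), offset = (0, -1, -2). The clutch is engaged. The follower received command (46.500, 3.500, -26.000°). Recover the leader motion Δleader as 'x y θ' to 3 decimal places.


axis x: (46.500 − 0) / (3/2) = 31.000
axis y: (3.500 − -1) / (1/4) = 18.000
axis θ: (-26.000 − -2) / (1/2) = -48.000

31.000 18.000 -48.000


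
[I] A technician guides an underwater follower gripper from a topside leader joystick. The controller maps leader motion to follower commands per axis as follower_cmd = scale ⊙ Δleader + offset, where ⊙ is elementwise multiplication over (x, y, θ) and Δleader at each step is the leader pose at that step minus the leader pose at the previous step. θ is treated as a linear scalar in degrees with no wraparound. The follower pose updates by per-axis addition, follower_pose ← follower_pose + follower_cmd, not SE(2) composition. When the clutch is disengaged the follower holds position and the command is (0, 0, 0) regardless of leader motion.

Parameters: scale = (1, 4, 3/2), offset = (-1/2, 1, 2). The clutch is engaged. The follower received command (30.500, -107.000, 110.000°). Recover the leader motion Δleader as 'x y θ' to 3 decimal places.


axis x: (30.500 − -1/2) / (1) = 31.000
axis y: (-107.000 − 1) / (4) = -27.000
axis θ: (110.000 − 2) / (3/2) = 72.000

31.000 -27.000 72.000


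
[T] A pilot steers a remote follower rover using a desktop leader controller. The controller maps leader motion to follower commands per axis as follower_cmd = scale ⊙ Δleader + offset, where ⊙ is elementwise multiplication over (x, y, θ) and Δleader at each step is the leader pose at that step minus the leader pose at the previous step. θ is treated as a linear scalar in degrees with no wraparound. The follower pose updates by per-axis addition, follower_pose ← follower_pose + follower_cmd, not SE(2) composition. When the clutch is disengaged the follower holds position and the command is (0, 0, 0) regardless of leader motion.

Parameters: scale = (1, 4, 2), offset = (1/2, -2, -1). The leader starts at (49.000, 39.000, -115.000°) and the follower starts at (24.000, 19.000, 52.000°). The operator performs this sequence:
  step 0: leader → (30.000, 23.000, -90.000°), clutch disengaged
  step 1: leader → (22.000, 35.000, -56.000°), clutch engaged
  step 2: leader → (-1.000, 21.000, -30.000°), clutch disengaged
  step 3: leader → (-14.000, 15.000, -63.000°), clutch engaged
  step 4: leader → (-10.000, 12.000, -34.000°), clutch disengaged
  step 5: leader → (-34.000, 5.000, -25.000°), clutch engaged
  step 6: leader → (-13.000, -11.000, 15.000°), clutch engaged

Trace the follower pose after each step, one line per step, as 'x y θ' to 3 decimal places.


24.000 19.000 52.000
16.500 65.000 119.000
16.500 65.000 119.000
4.000 39.000 52.000
4.000 39.000 52.000
-19.500 9.000 69.000
2.000 -57.000 148.000

step 0: Δleader=(-19.000, -16.000, 25.000°), disengaged; cmd=(0,0,0) → follower holds at (24.000, 19.000, 52.000°)
step 1: Δleader=(-8.000, 12.000, 34.000°), engaged; cmd=(-7.500, 46.000, 67.000°) → follower=(16.500, 65.000, 119.000°)
step 2: Δleader=(-23.000, -14.000, 26.000°), disengaged; cmd=(0,0,0) → follower holds at (16.500, 65.000, 119.000°)
step 3: Δleader=(-13.000, -6.000, -33.000°), engaged; cmd=(-12.500, -26.000, -67.000°) → follower=(4.000, 39.000, 52.000°)
step 4: Δleader=(4.000, -3.000, 29.000°), disengaged; cmd=(0,0,0) → follower holds at (4.000, 39.000, 52.000°)
step 5: Δleader=(-24.000, -7.000, 9.000°), engaged; cmd=(-23.500, -30.000, 17.000°) → follower=(-19.500, 9.000, 69.000°)
step 6: Δleader=(21.000, -16.000, 40.000°), engaged; cmd=(21.500, -66.000, 79.000°) → follower=(2.000, -57.000, 148.000°)


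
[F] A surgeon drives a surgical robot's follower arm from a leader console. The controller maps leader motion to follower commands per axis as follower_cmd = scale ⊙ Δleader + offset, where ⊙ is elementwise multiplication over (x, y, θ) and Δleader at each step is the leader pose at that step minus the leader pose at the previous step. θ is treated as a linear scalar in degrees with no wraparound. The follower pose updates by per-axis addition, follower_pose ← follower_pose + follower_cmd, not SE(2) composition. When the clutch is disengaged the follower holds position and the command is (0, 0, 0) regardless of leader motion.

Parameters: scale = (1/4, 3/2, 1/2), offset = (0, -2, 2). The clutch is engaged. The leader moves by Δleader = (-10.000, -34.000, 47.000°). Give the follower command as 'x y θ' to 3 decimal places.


axis x: 1/4·-10.000 + 0 = -2.500
axis y: 3/2·-34.000 + -2 = -53.000
axis θ: 1/2·47.000 + 2 = 25.500

-2.500 -53.000 25.500


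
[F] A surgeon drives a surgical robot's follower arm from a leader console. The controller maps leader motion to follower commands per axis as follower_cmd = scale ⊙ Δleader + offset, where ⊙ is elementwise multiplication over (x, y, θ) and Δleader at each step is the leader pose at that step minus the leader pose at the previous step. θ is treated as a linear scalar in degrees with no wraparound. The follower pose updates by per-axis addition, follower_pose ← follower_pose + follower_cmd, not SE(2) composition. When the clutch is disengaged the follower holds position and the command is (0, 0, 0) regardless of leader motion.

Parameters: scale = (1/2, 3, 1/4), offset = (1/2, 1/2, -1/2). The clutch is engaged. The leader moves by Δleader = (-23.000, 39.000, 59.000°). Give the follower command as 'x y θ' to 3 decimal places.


-11.000 117.500 14.250

axis x: 1/2·-23.000 + 1/2 = -11.000
axis y: 3·39.000 + 1/2 = 117.500
axis θ: 1/4·59.000 + -1/2 = 14.250


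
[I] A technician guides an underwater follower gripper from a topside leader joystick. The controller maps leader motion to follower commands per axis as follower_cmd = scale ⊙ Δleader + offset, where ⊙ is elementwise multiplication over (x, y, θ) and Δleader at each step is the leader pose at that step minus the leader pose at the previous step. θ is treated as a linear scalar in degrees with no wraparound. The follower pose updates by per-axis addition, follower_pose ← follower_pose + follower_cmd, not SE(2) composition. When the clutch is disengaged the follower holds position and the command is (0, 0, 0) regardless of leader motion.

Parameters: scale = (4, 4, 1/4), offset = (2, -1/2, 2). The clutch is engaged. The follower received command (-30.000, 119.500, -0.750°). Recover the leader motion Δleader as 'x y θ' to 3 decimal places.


axis x: (-30.000 − 2) / (4) = -8.000
axis y: (119.500 − -1/2) / (4) = 30.000
axis θ: (-0.750 − 2) / (1/4) = -11.000

-8.000 30.000 -11.000


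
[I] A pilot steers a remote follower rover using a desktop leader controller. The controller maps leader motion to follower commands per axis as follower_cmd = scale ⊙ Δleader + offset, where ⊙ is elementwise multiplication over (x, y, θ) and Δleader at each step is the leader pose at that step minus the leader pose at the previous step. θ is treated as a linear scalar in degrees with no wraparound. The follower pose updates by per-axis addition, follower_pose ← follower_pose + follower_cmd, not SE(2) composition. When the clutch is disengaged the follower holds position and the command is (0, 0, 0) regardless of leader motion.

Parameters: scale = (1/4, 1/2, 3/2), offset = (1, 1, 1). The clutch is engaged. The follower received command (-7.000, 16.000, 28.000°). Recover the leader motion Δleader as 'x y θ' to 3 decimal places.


-32.000 30.000 18.000

axis x: (-7.000 − 1) / (1/4) = -32.000
axis y: (16.000 − 1) / (1/2) = 30.000
axis θ: (28.000 − 1) / (3/2) = 18.000


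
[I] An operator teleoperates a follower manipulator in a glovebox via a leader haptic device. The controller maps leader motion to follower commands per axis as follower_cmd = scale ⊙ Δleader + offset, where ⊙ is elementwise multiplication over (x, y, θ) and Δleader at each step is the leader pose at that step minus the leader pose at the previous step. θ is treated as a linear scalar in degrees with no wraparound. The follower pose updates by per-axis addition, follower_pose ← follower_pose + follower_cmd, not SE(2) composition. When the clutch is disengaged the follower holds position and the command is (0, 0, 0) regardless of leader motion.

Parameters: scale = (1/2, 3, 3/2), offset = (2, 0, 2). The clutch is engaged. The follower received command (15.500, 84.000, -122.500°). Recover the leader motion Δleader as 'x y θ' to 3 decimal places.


27.000 28.000 -83.000

axis x: (15.500 − 2) / (1/2) = 27.000
axis y: (84.000 − 0) / (3) = 28.000
axis θ: (-122.500 − 2) / (3/2) = -83.000


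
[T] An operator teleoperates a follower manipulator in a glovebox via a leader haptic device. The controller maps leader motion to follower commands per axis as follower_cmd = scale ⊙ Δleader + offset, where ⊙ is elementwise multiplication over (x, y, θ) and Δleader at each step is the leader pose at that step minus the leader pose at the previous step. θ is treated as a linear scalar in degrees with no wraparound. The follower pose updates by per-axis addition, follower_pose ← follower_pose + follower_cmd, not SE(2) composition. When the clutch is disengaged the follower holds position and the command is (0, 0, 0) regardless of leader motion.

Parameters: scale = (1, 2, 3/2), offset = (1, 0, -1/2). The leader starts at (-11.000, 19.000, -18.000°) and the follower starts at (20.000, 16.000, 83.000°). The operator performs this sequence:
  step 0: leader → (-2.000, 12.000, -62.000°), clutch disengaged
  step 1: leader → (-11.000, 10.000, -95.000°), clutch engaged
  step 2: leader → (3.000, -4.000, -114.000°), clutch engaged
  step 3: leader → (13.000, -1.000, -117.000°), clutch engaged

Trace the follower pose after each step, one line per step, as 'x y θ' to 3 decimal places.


20.000 16.000 83.000
12.000 12.000 33.000
27.000 -16.000 4.000
38.000 -10.000 -1.000

step 0: Δleader=(9.000, -7.000, -44.000°), disengaged; cmd=(0,0,0) → follower holds at (20.000, 16.000, 83.000°)
step 1: Δleader=(-9.000, -2.000, -33.000°), engaged; cmd=(-8.000, -4.000, -50.000°) → follower=(12.000, 12.000, 33.000°)
step 2: Δleader=(14.000, -14.000, -19.000°), engaged; cmd=(15.000, -28.000, -29.000°) → follower=(27.000, -16.000, 4.000°)
step 3: Δleader=(10.000, 3.000, -3.000°), engaged; cmd=(11.000, 6.000, -5.000°) → follower=(38.000, -10.000, -1.000°)


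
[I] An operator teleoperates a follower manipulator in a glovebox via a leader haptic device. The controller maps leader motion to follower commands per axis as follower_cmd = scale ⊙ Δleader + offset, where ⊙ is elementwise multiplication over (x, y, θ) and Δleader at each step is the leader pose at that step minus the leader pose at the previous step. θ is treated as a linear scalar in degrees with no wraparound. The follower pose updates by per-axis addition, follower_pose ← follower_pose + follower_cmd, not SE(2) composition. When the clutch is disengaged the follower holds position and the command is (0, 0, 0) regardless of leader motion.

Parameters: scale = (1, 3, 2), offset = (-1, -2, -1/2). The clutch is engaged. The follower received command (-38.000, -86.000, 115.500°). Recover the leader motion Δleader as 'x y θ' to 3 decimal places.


-37.000 -28.000 58.000

axis x: (-38.000 − -1) / (1) = -37.000
axis y: (-86.000 − -2) / (3) = -28.000
axis θ: (115.500 − -1/2) / (2) = 58.000


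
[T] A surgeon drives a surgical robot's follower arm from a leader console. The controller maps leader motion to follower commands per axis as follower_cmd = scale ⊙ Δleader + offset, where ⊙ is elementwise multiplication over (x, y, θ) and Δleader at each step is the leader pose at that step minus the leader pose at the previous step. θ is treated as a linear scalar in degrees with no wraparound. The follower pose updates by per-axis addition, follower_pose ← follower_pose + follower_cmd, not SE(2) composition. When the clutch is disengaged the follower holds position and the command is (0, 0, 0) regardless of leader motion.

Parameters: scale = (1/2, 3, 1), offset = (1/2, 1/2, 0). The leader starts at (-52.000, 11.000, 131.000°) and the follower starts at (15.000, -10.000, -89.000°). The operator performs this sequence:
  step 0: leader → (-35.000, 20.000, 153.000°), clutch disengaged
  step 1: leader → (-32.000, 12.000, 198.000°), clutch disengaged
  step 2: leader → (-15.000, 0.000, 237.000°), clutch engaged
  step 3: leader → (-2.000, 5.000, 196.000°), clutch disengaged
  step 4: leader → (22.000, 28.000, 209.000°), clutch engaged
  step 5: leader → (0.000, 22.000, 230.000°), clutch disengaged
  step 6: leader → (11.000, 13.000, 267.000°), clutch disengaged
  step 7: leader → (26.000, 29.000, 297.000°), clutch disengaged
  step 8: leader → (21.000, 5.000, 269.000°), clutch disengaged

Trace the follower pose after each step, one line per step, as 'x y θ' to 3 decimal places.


15.000 -10.000 -89.000
15.000 -10.000 -89.000
24.000 -45.500 -50.000
24.000 -45.500 -50.000
36.500 24.000 -37.000
36.500 24.000 -37.000
36.500 24.000 -37.000
36.500 24.000 -37.000
36.500 24.000 -37.000

step 0: Δleader=(17.000, 9.000, 22.000°), disengaged; cmd=(0,0,0) → follower holds at (15.000, -10.000, -89.000°)
step 1: Δleader=(3.000, -8.000, 45.000°), disengaged; cmd=(0,0,0) → follower holds at (15.000, -10.000, -89.000°)
step 2: Δleader=(17.000, -12.000, 39.000°), engaged; cmd=(9.000, -35.500, 39.000°) → follower=(24.000, -45.500, -50.000°)
step 3: Δleader=(13.000, 5.000, -41.000°), disengaged; cmd=(0,0,0) → follower holds at (24.000, -45.500, -50.000°)
step 4: Δleader=(24.000, 23.000, 13.000°), engaged; cmd=(12.500, 69.500, 13.000°) → follower=(36.500, 24.000, -37.000°)
step 5: Δleader=(-22.000, -6.000, 21.000°), disengaged; cmd=(0,0,0) → follower holds at (36.500, 24.000, -37.000°)
step 6: Δleader=(11.000, -9.000, 37.000°), disengaged; cmd=(0,0,0) → follower holds at (36.500, 24.000, -37.000°)
step 7: Δleader=(15.000, 16.000, 30.000°), disengaged; cmd=(0,0,0) → follower holds at (36.500, 24.000, -37.000°)
step 8: Δleader=(-5.000, -24.000, -28.000°), disengaged; cmd=(0,0,0) → follower holds at (36.500, 24.000, -37.000°)


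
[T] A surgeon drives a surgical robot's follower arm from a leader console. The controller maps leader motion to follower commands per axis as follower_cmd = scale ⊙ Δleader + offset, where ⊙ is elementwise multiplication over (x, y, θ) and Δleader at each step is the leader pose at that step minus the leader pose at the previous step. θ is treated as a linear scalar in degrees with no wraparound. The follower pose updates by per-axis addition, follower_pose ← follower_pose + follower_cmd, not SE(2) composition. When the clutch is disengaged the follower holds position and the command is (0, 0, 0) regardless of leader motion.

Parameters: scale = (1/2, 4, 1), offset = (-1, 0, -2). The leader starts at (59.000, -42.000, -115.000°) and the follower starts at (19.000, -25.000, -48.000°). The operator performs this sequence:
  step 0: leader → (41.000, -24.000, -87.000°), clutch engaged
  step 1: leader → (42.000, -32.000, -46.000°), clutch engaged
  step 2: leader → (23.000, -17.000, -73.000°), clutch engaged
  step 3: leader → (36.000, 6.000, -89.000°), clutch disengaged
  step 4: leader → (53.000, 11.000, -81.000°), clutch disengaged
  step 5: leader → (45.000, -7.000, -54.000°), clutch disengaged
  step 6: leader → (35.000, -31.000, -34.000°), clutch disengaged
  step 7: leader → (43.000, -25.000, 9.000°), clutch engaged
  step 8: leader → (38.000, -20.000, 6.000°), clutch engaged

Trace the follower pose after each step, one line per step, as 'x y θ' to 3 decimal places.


step 0: Δleader=(-18.000, 18.000, 28.000°), engaged; cmd=(-10.000, 72.000, 26.000°) → follower=(9.000, 47.000, -22.000°)
step 1: Δleader=(1.000, -8.000, 41.000°), engaged; cmd=(-0.500, -32.000, 39.000°) → follower=(8.500, 15.000, 17.000°)
step 2: Δleader=(-19.000, 15.000, -27.000°), engaged; cmd=(-10.500, 60.000, -29.000°) → follower=(-2.000, 75.000, -12.000°)
step 3: Δleader=(13.000, 23.000, -16.000°), disengaged; cmd=(0,0,0) → follower holds at (-2.000, 75.000, -12.000°)
step 4: Δleader=(17.000, 5.000, 8.000°), disengaged; cmd=(0,0,0) → follower holds at (-2.000, 75.000, -12.000°)
step 5: Δleader=(-8.000, -18.000, 27.000°), disengaged; cmd=(0,0,0) → follower holds at (-2.000, 75.000, -12.000°)
step 6: Δleader=(-10.000, -24.000, 20.000°), disengaged; cmd=(0,0,0) → follower holds at (-2.000, 75.000, -12.000°)
step 7: Δleader=(8.000, 6.000, 43.000°), engaged; cmd=(3.000, 24.000, 41.000°) → follower=(1.000, 99.000, 29.000°)
step 8: Δleader=(-5.000, 5.000, -3.000°), engaged; cmd=(-3.500, 20.000, -5.000°) → follower=(-2.500, 119.000, 24.000°)

9.000 47.000 -22.000
8.500 15.000 17.000
-2.000 75.000 -12.000
-2.000 75.000 -12.000
-2.000 75.000 -12.000
-2.000 75.000 -12.000
-2.000 75.000 -12.000
1.000 99.000 29.000
-2.500 119.000 24.000


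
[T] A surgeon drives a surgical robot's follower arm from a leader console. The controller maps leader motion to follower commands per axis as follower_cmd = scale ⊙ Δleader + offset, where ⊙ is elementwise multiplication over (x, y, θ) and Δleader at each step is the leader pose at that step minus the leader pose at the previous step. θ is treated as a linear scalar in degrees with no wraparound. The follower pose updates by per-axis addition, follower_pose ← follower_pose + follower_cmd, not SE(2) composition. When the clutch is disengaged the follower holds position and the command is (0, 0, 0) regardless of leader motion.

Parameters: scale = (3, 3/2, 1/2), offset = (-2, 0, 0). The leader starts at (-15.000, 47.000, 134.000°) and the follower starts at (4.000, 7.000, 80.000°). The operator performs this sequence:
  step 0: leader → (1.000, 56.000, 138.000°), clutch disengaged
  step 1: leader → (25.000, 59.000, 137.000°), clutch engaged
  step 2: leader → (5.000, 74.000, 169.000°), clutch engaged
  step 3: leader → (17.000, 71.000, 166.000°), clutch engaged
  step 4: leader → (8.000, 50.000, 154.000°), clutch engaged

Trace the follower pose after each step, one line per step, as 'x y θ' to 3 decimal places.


step 0: Δleader=(16.000, 9.000, 4.000°), disengaged; cmd=(0,0,0) → follower holds at (4.000, 7.000, 80.000°)
step 1: Δleader=(24.000, 3.000, -1.000°), engaged; cmd=(70.000, 4.500, -0.500°) → follower=(74.000, 11.500, 79.500°)
step 2: Δleader=(-20.000, 15.000, 32.000°), engaged; cmd=(-62.000, 22.500, 16.000°) → follower=(12.000, 34.000, 95.500°)
step 3: Δleader=(12.000, -3.000, -3.000°), engaged; cmd=(34.000, -4.500, -1.500°) → follower=(46.000, 29.500, 94.000°)
step 4: Δleader=(-9.000, -21.000, -12.000°), engaged; cmd=(-29.000, -31.500, -6.000°) → follower=(17.000, -2.000, 88.000°)

4.000 7.000 80.000
74.000 11.500 79.500
12.000 34.000 95.500
46.000 29.500 94.000
17.000 -2.000 88.000


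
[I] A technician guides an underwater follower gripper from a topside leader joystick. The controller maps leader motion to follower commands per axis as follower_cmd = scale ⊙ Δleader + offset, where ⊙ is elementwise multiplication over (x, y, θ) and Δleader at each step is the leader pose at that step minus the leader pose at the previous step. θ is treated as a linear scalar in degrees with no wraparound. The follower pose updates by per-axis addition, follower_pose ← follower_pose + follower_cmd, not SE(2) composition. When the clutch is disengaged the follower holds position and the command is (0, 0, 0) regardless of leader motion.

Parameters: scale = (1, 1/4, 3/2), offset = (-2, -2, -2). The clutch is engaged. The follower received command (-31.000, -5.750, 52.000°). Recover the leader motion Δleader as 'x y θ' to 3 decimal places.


axis x: (-31.000 − -2) / (1) = -29.000
axis y: (-5.750 − -2) / (1/4) = -15.000
axis θ: (52.000 − -2) / (3/2) = 36.000

-29.000 -15.000 36.000
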